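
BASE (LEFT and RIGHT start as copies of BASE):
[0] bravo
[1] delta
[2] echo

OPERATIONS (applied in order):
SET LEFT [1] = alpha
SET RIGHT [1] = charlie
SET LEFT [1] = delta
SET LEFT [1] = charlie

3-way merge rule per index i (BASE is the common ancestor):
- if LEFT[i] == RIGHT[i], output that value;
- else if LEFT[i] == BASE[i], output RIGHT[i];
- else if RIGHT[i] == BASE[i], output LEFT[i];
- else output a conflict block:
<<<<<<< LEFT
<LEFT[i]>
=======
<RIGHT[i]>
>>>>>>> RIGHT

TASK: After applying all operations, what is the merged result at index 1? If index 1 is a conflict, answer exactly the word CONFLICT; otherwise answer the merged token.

Answer: charlie

Derivation:
Final LEFT:  [bravo, charlie, echo]
Final RIGHT: [bravo, charlie, echo]
i=0: L=bravo R=bravo -> agree -> bravo
i=1: L=charlie R=charlie -> agree -> charlie
i=2: L=echo R=echo -> agree -> echo
Index 1 -> charlie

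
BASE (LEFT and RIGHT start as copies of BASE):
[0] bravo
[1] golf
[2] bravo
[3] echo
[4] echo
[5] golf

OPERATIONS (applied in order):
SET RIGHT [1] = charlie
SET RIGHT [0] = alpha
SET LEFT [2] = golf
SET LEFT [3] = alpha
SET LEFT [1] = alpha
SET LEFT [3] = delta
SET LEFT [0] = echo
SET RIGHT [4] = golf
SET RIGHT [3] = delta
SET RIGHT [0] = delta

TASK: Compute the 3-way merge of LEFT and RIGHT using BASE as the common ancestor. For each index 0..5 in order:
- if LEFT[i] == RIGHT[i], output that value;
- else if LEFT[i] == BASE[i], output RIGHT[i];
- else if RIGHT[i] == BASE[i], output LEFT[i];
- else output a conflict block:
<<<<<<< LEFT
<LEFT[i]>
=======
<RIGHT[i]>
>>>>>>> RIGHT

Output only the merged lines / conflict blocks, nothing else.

Final LEFT:  [echo, alpha, golf, delta, echo, golf]
Final RIGHT: [delta, charlie, bravo, delta, golf, golf]
i=0: BASE=bravo L=echo R=delta all differ -> CONFLICT
i=1: BASE=golf L=alpha R=charlie all differ -> CONFLICT
i=2: L=golf, R=bravo=BASE -> take LEFT -> golf
i=3: L=delta R=delta -> agree -> delta
i=4: L=echo=BASE, R=golf -> take RIGHT -> golf
i=5: L=golf R=golf -> agree -> golf

Answer: <<<<<<< LEFT
echo
=======
delta
>>>>>>> RIGHT
<<<<<<< LEFT
alpha
=======
charlie
>>>>>>> RIGHT
golf
delta
golf
golf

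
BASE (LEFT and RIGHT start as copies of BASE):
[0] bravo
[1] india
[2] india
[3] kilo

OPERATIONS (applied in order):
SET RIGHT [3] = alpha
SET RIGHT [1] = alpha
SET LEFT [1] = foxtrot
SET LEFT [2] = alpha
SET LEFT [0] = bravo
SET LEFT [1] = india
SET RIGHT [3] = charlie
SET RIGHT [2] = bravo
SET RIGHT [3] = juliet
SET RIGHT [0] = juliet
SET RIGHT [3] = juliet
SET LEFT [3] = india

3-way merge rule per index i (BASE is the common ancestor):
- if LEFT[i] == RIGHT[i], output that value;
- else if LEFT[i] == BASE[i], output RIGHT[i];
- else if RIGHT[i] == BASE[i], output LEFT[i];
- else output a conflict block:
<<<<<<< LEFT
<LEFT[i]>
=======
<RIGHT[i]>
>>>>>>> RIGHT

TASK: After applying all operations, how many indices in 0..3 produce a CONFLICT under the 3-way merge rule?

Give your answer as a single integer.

Answer: 2

Derivation:
Final LEFT:  [bravo, india, alpha, india]
Final RIGHT: [juliet, alpha, bravo, juliet]
i=0: L=bravo=BASE, R=juliet -> take RIGHT -> juliet
i=1: L=india=BASE, R=alpha -> take RIGHT -> alpha
i=2: BASE=india L=alpha R=bravo all differ -> CONFLICT
i=3: BASE=kilo L=india R=juliet all differ -> CONFLICT
Conflict count: 2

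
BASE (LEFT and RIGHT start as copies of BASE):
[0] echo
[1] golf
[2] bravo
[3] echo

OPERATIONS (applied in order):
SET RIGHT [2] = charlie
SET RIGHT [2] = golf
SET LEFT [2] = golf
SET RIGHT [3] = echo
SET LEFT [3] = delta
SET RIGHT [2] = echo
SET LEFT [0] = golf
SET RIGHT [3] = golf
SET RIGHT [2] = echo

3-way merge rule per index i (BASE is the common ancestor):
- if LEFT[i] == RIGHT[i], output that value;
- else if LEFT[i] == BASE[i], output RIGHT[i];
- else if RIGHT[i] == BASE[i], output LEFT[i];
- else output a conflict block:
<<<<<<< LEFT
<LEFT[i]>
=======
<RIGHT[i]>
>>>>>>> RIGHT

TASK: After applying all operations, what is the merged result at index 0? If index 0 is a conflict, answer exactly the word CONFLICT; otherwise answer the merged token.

Answer: golf

Derivation:
Final LEFT:  [golf, golf, golf, delta]
Final RIGHT: [echo, golf, echo, golf]
i=0: L=golf, R=echo=BASE -> take LEFT -> golf
i=1: L=golf R=golf -> agree -> golf
i=2: BASE=bravo L=golf R=echo all differ -> CONFLICT
i=3: BASE=echo L=delta R=golf all differ -> CONFLICT
Index 0 -> golf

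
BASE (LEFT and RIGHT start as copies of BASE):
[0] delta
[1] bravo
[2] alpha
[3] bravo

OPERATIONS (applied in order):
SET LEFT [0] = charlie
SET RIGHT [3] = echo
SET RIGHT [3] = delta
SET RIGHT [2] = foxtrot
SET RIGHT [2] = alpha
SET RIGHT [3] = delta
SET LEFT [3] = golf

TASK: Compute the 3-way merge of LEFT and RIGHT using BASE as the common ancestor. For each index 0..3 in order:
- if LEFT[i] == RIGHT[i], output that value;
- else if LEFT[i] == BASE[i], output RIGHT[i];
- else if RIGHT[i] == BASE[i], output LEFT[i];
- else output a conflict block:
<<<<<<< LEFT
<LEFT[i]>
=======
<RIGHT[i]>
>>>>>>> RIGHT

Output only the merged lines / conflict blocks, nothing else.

Final LEFT:  [charlie, bravo, alpha, golf]
Final RIGHT: [delta, bravo, alpha, delta]
i=0: L=charlie, R=delta=BASE -> take LEFT -> charlie
i=1: L=bravo R=bravo -> agree -> bravo
i=2: L=alpha R=alpha -> agree -> alpha
i=3: BASE=bravo L=golf R=delta all differ -> CONFLICT

Answer: charlie
bravo
alpha
<<<<<<< LEFT
golf
=======
delta
>>>>>>> RIGHT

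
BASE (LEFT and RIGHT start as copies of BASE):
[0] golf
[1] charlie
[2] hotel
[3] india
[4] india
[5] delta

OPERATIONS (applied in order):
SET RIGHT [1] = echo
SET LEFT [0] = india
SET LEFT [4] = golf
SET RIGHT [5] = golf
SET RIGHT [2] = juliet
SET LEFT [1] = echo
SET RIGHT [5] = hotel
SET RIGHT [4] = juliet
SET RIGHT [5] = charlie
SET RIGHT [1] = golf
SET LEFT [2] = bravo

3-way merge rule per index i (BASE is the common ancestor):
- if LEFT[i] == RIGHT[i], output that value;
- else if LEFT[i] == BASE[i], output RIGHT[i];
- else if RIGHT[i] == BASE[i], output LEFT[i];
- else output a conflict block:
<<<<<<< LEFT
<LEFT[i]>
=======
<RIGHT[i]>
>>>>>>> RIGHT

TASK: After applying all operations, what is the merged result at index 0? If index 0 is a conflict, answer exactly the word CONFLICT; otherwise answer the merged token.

Final LEFT:  [india, echo, bravo, india, golf, delta]
Final RIGHT: [golf, golf, juliet, india, juliet, charlie]
i=0: L=india, R=golf=BASE -> take LEFT -> india
i=1: BASE=charlie L=echo R=golf all differ -> CONFLICT
i=2: BASE=hotel L=bravo R=juliet all differ -> CONFLICT
i=3: L=india R=india -> agree -> india
i=4: BASE=india L=golf R=juliet all differ -> CONFLICT
i=5: L=delta=BASE, R=charlie -> take RIGHT -> charlie
Index 0 -> india

Answer: india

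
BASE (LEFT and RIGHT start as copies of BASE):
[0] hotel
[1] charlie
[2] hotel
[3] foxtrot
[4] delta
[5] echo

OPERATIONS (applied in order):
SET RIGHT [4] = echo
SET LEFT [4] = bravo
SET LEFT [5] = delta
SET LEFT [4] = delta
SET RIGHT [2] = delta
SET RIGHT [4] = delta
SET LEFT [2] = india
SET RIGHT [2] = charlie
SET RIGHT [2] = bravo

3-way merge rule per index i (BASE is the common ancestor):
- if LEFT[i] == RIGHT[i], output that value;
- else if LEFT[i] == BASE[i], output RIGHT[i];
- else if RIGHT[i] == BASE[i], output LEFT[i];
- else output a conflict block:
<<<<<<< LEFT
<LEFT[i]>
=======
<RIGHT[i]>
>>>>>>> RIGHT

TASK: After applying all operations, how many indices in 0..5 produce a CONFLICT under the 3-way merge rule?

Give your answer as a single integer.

Answer: 1

Derivation:
Final LEFT:  [hotel, charlie, india, foxtrot, delta, delta]
Final RIGHT: [hotel, charlie, bravo, foxtrot, delta, echo]
i=0: L=hotel R=hotel -> agree -> hotel
i=1: L=charlie R=charlie -> agree -> charlie
i=2: BASE=hotel L=india R=bravo all differ -> CONFLICT
i=3: L=foxtrot R=foxtrot -> agree -> foxtrot
i=4: L=delta R=delta -> agree -> delta
i=5: L=delta, R=echo=BASE -> take LEFT -> delta
Conflict count: 1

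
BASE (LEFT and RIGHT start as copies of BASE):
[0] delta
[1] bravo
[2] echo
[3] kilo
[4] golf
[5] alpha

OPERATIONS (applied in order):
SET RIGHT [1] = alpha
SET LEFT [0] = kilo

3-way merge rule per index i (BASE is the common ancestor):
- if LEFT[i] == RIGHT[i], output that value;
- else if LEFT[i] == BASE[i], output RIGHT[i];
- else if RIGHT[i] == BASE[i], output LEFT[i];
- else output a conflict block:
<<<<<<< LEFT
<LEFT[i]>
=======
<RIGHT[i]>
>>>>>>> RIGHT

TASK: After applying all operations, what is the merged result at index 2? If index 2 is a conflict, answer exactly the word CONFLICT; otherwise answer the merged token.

Answer: echo

Derivation:
Final LEFT:  [kilo, bravo, echo, kilo, golf, alpha]
Final RIGHT: [delta, alpha, echo, kilo, golf, alpha]
i=0: L=kilo, R=delta=BASE -> take LEFT -> kilo
i=1: L=bravo=BASE, R=alpha -> take RIGHT -> alpha
i=2: L=echo R=echo -> agree -> echo
i=3: L=kilo R=kilo -> agree -> kilo
i=4: L=golf R=golf -> agree -> golf
i=5: L=alpha R=alpha -> agree -> alpha
Index 2 -> echo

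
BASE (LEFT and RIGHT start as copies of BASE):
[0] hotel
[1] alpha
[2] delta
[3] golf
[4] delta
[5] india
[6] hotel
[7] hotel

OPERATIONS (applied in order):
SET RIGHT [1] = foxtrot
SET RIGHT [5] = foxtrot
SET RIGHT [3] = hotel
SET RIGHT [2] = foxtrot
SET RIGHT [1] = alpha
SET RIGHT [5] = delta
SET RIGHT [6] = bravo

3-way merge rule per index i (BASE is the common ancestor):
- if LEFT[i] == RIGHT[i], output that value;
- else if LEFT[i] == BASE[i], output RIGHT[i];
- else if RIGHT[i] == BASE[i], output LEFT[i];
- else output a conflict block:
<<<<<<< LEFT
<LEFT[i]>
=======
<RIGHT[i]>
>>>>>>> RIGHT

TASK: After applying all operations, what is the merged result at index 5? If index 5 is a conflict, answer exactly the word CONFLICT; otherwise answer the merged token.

Answer: delta

Derivation:
Final LEFT:  [hotel, alpha, delta, golf, delta, india, hotel, hotel]
Final RIGHT: [hotel, alpha, foxtrot, hotel, delta, delta, bravo, hotel]
i=0: L=hotel R=hotel -> agree -> hotel
i=1: L=alpha R=alpha -> agree -> alpha
i=2: L=delta=BASE, R=foxtrot -> take RIGHT -> foxtrot
i=3: L=golf=BASE, R=hotel -> take RIGHT -> hotel
i=4: L=delta R=delta -> agree -> delta
i=5: L=india=BASE, R=delta -> take RIGHT -> delta
i=6: L=hotel=BASE, R=bravo -> take RIGHT -> bravo
i=7: L=hotel R=hotel -> agree -> hotel
Index 5 -> delta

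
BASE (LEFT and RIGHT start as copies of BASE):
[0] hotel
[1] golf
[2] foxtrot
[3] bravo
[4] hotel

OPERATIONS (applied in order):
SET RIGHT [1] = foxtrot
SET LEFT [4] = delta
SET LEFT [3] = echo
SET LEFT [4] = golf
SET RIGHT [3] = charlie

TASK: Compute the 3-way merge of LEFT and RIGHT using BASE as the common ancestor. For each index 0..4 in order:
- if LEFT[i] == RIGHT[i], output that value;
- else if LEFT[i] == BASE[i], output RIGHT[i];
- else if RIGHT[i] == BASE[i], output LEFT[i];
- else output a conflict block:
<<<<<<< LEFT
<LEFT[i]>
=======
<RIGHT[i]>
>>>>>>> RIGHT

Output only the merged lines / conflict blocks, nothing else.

Answer: hotel
foxtrot
foxtrot
<<<<<<< LEFT
echo
=======
charlie
>>>>>>> RIGHT
golf

Derivation:
Final LEFT:  [hotel, golf, foxtrot, echo, golf]
Final RIGHT: [hotel, foxtrot, foxtrot, charlie, hotel]
i=0: L=hotel R=hotel -> agree -> hotel
i=1: L=golf=BASE, R=foxtrot -> take RIGHT -> foxtrot
i=2: L=foxtrot R=foxtrot -> agree -> foxtrot
i=3: BASE=bravo L=echo R=charlie all differ -> CONFLICT
i=4: L=golf, R=hotel=BASE -> take LEFT -> golf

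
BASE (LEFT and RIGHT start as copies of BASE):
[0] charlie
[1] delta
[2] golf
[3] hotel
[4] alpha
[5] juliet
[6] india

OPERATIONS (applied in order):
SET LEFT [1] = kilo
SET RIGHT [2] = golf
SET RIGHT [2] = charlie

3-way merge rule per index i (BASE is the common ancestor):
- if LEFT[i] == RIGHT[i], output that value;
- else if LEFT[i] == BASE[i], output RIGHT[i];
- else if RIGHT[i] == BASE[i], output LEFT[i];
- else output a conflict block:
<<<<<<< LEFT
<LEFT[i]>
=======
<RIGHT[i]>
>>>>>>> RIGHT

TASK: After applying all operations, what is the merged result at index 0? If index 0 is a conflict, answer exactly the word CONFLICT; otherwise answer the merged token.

Answer: charlie

Derivation:
Final LEFT:  [charlie, kilo, golf, hotel, alpha, juliet, india]
Final RIGHT: [charlie, delta, charlie, hotel, alpha, juliet, india]
i=0: L=charlie R=charlie -> agree -> charlie
i=1: L=kilo, R=delta=BASE -> take LEFT -> kilo
i=2: L=golf=BASE, R=charlie -> take RIGHT -> charlie
i=3: L=hotel R=hotel -> agree -> hotel
i=4: L=alpha R=alpha -> agree -> alpha
i=5: L=juliet R=juliet -> agree -> juliet
i=6: L=india R=india -> agree -> india
Index 0 -> charlie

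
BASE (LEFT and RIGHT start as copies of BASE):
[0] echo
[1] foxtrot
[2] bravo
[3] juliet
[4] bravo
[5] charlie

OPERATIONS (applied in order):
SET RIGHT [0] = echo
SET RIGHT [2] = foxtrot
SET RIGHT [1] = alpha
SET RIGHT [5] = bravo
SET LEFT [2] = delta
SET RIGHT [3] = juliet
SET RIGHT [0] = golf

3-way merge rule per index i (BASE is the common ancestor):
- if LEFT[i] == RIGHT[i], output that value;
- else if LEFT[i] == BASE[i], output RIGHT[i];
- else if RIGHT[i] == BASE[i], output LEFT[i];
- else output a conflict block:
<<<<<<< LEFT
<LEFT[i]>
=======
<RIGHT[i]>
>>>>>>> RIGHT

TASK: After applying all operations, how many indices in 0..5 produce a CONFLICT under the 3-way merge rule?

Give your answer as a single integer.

Answer: 1

Derivation:
Final LEFT:  [echo, foxtrot, delta, juliet, bravo, charlie]
Final RIGHT: [golf, alpha, foxtrot, juliet, bravo, bravo]
i=0: L=echo=BASE, R=golf -> take RIGHT -> golf
i=1: L=foxtrot=BASE, R=alpha -> take RIGHT -> alpha
i=2: BASE=bravo L=delta R=foxtrot all differ -> CONFLICT
i=3: L=juliet R=juliet -> agree -> juliet
i=4: L=bravo R=bravo -> agree -> bravo
i=5: L=charlie=BASE, R=bravo -> take RIGHT -> bravo
Conflict count: 1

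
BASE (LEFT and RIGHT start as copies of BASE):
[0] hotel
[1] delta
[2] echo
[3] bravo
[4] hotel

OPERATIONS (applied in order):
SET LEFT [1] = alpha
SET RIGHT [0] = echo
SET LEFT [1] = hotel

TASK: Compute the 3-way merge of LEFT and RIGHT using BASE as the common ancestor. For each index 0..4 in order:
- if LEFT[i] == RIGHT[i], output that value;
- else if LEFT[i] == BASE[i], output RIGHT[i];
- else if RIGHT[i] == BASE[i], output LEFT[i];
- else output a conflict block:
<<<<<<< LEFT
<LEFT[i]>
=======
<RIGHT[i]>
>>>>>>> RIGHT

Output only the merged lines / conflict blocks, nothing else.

Final LEFT:  [hotel, hotel, echo, bravo, hotel]
Final RIGHT: [echo, delta, echo, bravo, hotel]
i=0: L=hotel=BASE, R=echo -> take RIGHT -> echo
i=1: L=hotel, R=delta=BASE -> take LEFT -> hotel
i=2: L=echo R=echo -> agree -> echo
i=3: L=bravo R=bravo -> agree -> bravo
i=4: L=hotel R=hotel -> agree -> hotel

Answer: echo
hotel
echo
bravo
hotel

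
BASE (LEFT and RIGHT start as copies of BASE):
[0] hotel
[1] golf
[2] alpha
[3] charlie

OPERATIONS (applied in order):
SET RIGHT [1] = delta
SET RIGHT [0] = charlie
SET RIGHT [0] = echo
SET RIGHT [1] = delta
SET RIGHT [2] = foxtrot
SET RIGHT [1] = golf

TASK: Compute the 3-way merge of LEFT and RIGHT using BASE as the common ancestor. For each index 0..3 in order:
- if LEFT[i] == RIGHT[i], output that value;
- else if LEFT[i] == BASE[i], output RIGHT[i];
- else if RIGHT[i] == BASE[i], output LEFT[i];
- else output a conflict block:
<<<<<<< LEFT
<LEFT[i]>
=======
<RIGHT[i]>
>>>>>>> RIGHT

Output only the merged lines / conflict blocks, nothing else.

Final LEFT:  [hotel, golf, alpha, charlie]
Final RIGHT: [echo, golf, foxtrot, charlie]
i=0: L=hotel=BASE, R=echo -> take RIGHT -> echo
i=1: L=golf R=golf -> agree -> golf
i=2: L=alpha=BASE, R=foxtrot -> take RIGHT -> foxtrot
i=3: L=charlie R=charlie -> agree -> charlie

Answer: echo
golf
foxtrot
charlie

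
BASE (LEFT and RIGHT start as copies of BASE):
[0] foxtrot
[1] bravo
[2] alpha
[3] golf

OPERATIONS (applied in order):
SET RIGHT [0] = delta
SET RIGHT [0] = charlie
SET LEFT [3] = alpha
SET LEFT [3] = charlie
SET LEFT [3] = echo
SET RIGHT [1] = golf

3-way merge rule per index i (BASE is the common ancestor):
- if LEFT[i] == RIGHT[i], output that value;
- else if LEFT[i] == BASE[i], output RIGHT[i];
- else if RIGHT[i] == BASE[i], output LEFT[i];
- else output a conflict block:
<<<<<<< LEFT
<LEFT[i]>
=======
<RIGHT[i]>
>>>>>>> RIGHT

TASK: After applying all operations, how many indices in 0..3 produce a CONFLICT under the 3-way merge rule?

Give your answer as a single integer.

Answer: 0

Derivation:
Final LEFT:  [foxtrot, bravo, alpha, echo]
Final RIGHT: [charlie, golf, alpha, golf]
i=0: L=foxtrot=BASE, R=charlie -> take RIGHT -> charlie
i=1: L=bravo=BASE, R=golf -> take RIGHT -> golf
i=2: L=alpha R=alpha -> agree -> alpha
i=3: L=echo, R=golf=BASE -> take LEFT -> echo
Conflict count: 0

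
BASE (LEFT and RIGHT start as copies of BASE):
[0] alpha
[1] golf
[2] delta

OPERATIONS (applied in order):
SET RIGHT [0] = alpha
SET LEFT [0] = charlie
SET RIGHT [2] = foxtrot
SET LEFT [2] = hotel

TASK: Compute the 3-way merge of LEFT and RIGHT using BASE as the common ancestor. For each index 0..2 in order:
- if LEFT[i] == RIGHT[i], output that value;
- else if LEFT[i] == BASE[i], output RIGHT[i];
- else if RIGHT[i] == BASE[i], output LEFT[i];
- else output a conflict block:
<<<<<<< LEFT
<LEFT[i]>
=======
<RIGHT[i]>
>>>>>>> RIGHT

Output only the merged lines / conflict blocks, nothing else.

Final LEFT:  [charlie, golf, hotel]
Final RIGHT: [alpha, golf, foxtrot]
i=0: L=charlie, R=alpha=BASE -> take LEFT -> charlie
i=1: L=golf R=golf -> agree -> golf
i=2: BASE=delta L=hotel R=foxtrot all differ -> CONFLICT

Answer: charlie
golf
<<<<<<< LEFT
hotel
=======
foxtrot
>>>>>>> RIGHT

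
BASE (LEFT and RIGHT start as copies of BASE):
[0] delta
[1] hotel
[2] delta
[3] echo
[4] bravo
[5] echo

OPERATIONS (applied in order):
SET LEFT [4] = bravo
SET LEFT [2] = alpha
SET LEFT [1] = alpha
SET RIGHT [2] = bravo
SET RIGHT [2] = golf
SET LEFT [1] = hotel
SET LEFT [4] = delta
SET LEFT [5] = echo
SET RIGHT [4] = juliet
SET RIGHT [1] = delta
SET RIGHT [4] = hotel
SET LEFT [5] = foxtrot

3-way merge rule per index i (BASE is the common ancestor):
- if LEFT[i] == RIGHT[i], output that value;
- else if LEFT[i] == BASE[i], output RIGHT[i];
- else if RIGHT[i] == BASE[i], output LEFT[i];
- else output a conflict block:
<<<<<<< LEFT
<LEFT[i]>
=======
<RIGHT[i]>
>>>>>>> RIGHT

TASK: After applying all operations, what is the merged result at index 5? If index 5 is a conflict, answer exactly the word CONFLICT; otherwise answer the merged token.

Answer: foxtrot

Derivation:
Final LEFT:  [delta, hotel, alpha, echo, delta, foxtrot]
Final RIGHT: [delta, delta, golf, echo, hotel, echo]
i=0: L=delta R=delta -> agree -> delta
i=1: L=hotel=BASE, R=delta -> take RIGHT -> delta
i=2: BASE=delta L=alpha R=golf all differ -> CONFLICT
i=3: L=echo R=echo -> agree -> echo
i=4: BASE=bravo L=delta R=hotel all differ -> CONFLICT
i=5: L=foxtrot, R=echo=BASE -> take LEFT -> foxtrot
Index 5 -> foxtrot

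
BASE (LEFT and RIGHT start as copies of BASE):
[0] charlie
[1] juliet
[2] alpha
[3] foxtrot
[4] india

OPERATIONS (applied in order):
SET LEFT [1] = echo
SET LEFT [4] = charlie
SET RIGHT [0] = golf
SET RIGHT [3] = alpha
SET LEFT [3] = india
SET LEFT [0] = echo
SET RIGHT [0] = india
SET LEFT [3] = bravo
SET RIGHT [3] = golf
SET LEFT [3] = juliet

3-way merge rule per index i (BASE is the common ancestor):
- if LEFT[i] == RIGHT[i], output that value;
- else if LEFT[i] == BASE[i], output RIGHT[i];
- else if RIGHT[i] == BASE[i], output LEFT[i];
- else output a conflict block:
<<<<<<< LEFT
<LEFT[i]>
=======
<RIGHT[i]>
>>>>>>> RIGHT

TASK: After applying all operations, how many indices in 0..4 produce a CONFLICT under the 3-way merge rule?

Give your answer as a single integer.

Final LEFT:  [echo, echo, alpha, juliet, charlie]
Final RIGHT: [india, juliet, alpha, golf, india]
i=0: BASE=charlie L=echo R=india all differ -> CONFLICT
i=1: L=echo, R=juliet=BASE -> take LEFT -> echo
i=2: L=alpha R=alpha -> agree -> alpha
i=3: BASE=foxtrot L=juliet R=golf all differ -> CONFLICT
i=4: L=charlie, R=india=BASE -> take LEFT -> charlie
Conflict count: 2

Answer: 2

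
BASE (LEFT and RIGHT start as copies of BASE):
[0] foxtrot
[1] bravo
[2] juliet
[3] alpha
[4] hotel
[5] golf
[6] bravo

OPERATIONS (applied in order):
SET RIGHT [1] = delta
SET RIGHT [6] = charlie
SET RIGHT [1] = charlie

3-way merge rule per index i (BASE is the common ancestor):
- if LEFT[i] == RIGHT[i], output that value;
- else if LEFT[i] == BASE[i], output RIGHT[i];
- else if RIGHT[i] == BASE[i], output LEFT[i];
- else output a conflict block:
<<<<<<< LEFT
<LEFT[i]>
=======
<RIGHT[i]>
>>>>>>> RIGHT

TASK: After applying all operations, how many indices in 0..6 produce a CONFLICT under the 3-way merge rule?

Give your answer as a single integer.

Final LEFT:  [foxtrot, bravo, juliet, alpha, hotel, golf, bravo]
Final RIGHT: [foxtrot, charlie, juliet, alpha, hotel, golf, charlie]
i=0: L=foxtrot R=foxtrot -> agree -> foxtrot
i=1: L=bravo=BASE, R=charlie -> take RIGHT -> charlie
i=2: L=juliet R=juliet -> agree -> juliet
i=3: L=alpha R=alpha -> agree -> alpha
i=4: L=hotel R=hotel -> agree -> hotel
i=5: L=golf R=golf -> agree -> golf
i=6: L=bravo=BASE, R=charlie -> take RIGHT -> charlie
Conflict count: 0

Answer: 0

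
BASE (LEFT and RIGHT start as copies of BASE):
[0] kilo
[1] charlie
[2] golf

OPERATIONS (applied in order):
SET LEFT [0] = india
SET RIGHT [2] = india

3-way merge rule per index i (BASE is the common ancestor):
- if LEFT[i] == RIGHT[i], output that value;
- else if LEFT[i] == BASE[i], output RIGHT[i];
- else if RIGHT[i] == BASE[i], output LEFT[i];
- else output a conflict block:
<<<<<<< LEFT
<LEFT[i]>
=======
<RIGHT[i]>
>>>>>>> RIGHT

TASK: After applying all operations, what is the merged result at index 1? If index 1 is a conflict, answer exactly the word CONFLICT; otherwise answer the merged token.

Final LEFT:  [india, charlie, golf]
Final RIGHT: [kilo, charlie, india]
i=0: L=india, R=kilo=BASE -> take LEFT -> india
i=1: L=charlie R=charlie -> agree -> charlie
i=2: L=golf=BASE, R=india -> take RIGHT -> india
Index 1 -> charlie

Answer: charlie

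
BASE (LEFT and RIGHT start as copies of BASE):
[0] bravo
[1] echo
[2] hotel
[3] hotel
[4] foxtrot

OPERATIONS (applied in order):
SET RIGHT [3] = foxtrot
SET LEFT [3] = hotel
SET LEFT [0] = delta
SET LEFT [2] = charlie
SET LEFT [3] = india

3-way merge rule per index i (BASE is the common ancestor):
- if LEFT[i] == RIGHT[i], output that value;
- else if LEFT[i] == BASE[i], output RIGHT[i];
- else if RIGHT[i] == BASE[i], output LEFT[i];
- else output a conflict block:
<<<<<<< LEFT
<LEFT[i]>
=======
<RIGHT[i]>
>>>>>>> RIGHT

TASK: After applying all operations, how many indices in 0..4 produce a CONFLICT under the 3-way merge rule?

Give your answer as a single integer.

Answer: 1

Derivation:
Final LEFT:  [delta, echo, charlie, india, foxtrot]
Final RIGHT: [bravo, echo, hotel, foxtrot, foxtrot]
i=0: L=delta, R=bravo=BASE -> take LEFT -> delta
i=1: L=echo R=echo -> agree -> echo
i=2: L=charlie, R=hotel=BASE -> take LEFT -> charlie
i=3: BASE=hotel L=india R=foxtrot all differ -> CONFLICT
i=4: L=foxtrot R=foxtrot -> agree -> foxtrot
Conflict count: 1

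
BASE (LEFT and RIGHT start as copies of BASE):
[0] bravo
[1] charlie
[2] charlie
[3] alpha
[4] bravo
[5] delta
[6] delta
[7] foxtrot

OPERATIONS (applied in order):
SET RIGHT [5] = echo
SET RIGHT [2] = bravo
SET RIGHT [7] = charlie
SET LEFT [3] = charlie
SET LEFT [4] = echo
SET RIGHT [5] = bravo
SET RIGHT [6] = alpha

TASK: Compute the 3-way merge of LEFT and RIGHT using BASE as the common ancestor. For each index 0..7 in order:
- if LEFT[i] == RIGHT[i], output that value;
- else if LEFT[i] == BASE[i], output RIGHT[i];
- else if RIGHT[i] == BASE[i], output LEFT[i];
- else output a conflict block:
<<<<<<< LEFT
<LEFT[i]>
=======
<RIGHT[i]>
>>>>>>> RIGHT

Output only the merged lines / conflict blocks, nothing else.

Final LEFT:  [bravo, charlie, charlie, charlie, echo, delta, delta, foxtrot]
Final RIGHT: [bravo, charlie, bravo, alpha, bravo, bravo, alpha, charlie]
i=0: L=bravo R=bravo -> agree -> bravo
i=1: L=charlie R=charlie -> agree -> charlie
i=2: L=charlie=BASE, R=bravo -> take RIGHT -> bravo
i=3: L=charlie, R=alpha=BASE -> take LEFT -> charlie
i=4: L=echo, R=bravo=BASE -> take LEFT -> echo
i=5: L=delta=BASE, R=bravo -> take RIGHT -> bravo
i=6: L=delta=BASE, R=alpha -> take RIGHT -> alpha
i=7: L=foxtrot=BASE, R=charlie -> take RIGHT -> charlie

Answer: bravo
charlie
bravo
charlie
echo
bravo
alpha
charlie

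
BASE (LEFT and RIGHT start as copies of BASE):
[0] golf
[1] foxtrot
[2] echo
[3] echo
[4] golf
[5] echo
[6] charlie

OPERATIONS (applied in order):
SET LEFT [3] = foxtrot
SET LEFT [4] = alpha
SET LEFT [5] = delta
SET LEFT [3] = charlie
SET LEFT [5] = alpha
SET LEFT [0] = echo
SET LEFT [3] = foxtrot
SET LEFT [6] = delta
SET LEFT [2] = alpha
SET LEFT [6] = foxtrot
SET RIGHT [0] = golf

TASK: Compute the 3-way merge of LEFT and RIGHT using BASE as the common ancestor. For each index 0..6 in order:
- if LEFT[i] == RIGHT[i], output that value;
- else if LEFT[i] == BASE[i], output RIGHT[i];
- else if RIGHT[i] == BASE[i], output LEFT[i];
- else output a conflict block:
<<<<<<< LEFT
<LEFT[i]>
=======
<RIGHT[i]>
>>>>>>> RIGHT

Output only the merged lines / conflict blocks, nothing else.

Answer: echo
foxtrot
alpha
foxtrot
alpha
alpha
foxtrot

Derivation:
Final LEFT:  [echo, foxtrot, alpha, foxtrot, alpha, alpha, foxtrot]
Final RIGHT: [golf, foxtrot, echo, echo, golf, echo, charlie]
i=0: L=echo, R=golf=BASE -> take LEFT -> echo
i=1: L=foxtrot R=foxtrot -> agree -> foxtrot
i=2: L=alpha, R=echo=BASE -> take LEFT -> alpha
i=3: L=foxtrot, R=echo=BASE -> take LEFT -> foxtrot
i=4: L=alpha, R=golf=BASE -> take LEFT -> alpha
i=5: L=alpha, R=echo=BASE -> take LEFT -> alpha
i=6: L=foxtrot, R=charlie=BASE -> take LEFT -> foxtrot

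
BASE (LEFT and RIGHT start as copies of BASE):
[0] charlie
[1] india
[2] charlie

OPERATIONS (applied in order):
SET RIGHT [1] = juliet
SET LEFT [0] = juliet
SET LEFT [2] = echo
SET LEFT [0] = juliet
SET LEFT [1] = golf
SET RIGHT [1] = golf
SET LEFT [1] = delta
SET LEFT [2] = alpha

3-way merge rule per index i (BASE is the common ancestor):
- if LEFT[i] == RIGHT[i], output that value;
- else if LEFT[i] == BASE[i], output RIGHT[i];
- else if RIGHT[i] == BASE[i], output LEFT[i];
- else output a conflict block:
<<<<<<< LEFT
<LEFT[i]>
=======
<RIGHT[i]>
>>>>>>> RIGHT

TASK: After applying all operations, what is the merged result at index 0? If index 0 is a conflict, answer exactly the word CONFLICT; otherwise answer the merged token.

Answer: juliet

Derivation:
Final LEFT:  [juliet, delta, alpha]
Final RIGHT: [charlie, golf, charlie]
i=0: L=juliet, R=charlie=BASE -> take LEFT -> juliet
i=1: BASE=india L=delta R=golf all differ -> CONFLICT
i=2: L=alpha, R=charlie=BASE -> take LEFT -> alpha
Index 0 -> juliet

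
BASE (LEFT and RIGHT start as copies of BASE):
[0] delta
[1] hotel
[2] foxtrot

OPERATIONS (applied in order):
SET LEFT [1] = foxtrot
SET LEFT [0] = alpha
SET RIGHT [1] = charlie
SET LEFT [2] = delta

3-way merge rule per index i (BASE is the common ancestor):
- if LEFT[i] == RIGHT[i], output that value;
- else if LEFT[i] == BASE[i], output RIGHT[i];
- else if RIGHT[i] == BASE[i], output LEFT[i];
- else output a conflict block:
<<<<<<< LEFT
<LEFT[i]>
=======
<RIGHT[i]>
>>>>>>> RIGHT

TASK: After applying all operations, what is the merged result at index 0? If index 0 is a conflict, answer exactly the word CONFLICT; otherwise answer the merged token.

Answer: alpha

Derivation:
Final LEFT:  [alpha, foxtrot, delta]
Final RIGHT: [delta, charlie, foxtrot]
i=0: L=alpha, R=delta=BASE -> take LEFT -> alpha
i=1: BASE=hotel L=foxtrot R=charlie all differ -> CONFLICT
i=2: L=delta, R=foxtrot=BASE -> take LEFT -> delta
Index 0 -> alpha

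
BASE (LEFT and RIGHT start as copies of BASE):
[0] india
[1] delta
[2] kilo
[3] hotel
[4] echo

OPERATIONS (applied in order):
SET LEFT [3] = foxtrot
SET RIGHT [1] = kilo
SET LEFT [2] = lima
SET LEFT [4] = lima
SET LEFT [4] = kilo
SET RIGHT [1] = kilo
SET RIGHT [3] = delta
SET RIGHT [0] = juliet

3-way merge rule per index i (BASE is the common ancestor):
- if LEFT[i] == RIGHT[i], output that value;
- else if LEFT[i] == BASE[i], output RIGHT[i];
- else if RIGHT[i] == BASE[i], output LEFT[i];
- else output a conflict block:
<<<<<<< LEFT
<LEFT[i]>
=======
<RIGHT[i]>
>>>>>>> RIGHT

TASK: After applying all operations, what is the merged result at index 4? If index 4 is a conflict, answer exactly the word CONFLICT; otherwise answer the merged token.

Final LEFT:  [india, delta, lima, foxtrot, kilo]
Final RIGHT: [juliet, kilo, kilo, delta, echo]
i=0: L=india=BASE, R=juliet -> take RIGHT -> juliet
i=1: L=delta=BASE, R=kilo -> take RIGHT -> kilo
i=2: L=lima, R=kilo=BASE -> take LEFT -> lima
i=3: BASE=hotel L=foxtrot R=delta all differ -> CONFLICT
i=4: L=kilo, R=echo=BASE -> take LEFT -> kilo
Index 4 -> kilo

Answer: kilo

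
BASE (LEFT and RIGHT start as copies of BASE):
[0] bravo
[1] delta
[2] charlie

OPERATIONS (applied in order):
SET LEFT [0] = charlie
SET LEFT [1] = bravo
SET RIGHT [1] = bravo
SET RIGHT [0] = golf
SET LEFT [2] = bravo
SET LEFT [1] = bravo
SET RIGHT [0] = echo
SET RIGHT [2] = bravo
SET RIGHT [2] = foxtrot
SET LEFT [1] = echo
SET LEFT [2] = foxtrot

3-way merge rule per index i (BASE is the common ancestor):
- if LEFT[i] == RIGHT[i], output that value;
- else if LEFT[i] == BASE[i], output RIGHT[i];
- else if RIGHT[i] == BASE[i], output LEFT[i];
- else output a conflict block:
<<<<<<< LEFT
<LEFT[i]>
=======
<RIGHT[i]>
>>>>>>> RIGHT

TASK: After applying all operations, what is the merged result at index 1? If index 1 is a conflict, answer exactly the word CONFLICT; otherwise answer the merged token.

Answer: CONFLICT

Derivation:
Final LEFT:  [charlie, echo, foxtrot]
Final RIGHT: [echo, bravo, foxtrot]
i=0: BASE=bravo L=charlie R=echo all differ -> CONFLICT
i=1: BASE=delta L=echo R=bravo all differ -> CONFLICT
i=2: L=foxtrot R=foxtrot -> agree -> foxtrot
Index 1 -> CONFLICT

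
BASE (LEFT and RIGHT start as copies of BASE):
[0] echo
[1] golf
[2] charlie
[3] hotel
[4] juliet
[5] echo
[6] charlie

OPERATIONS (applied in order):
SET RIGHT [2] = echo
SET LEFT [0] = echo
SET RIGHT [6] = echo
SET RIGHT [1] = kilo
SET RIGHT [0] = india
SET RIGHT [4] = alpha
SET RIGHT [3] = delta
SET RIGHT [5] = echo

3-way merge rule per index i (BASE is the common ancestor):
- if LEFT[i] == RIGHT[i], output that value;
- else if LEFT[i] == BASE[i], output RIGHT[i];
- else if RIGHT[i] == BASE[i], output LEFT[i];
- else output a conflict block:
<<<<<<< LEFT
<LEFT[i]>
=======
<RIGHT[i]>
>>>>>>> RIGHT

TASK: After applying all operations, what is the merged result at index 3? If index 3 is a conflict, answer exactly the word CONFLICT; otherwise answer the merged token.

Final LEFT:  [echo, golf, charlie, hotel, juliet, echo, charlie]
Final RIGHT: [india, kilo, echo, delta, alpha, echo, echo]
i=0: L=echo=BASE, R=india -> take RIGHT -> india
i=1: L=golf=BASE, R=kilo -> take RIGHT -> kilo
i=2: L=charlie=BASE, R=echo -> take RIGHT -> echo
i=3: L=hotel=BASE, R=delta -> take RIGHT -> delta
i=4: L=juliet=BASE, R=alpha -> take RIGHT -> alpha
i=5: L=echo R=echo -> agree -> echo
i=6: L=charlie=BASE, R=echo -> take RIGHT -> echo
Index 3 -> delta

Answer: delta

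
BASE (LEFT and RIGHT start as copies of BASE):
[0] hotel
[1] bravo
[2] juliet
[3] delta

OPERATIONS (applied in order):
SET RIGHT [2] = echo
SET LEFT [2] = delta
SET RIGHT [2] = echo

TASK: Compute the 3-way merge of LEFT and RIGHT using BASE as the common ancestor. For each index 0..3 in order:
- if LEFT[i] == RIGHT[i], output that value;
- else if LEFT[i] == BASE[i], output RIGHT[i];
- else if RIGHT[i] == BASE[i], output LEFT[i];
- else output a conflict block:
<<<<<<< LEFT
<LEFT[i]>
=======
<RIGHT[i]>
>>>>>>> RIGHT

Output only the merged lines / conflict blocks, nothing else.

Final LEFT:  [hotel, bravo, delta, delta]
Final RIGHT: [hotel, bravo, echo, delta]
i=0: L=hotel R=hotel -> agree -> hotel
i=1: L=bravo R=bravo -> agree -> bravo
i=2: BASE=juliet L=delta R=echo all differ -> CONFLICT
i=3: L=delta R=delta -> agree -> delta

Answer: hotel
bravo
<<<<<<< LEFT
delta
=======
echo
>>>>>>> RIGHT
delta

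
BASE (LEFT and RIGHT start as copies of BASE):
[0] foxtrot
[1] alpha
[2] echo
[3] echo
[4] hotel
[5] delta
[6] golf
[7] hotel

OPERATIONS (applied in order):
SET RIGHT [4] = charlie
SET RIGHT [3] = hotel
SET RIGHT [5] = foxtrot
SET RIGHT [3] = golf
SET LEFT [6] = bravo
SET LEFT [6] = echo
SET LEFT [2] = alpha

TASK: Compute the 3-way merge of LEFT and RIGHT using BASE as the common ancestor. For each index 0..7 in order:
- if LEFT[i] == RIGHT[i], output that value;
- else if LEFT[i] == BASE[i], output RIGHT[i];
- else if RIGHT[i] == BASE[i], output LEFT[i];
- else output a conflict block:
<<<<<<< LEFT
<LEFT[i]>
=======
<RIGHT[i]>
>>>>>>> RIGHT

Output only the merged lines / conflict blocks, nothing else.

Final LEFT:  [foxtrot, alpha, alpha, echo, hotel, delta, echo, hotel]
Final RIGHT: [foxtrot, alpha, echo, golf, charlie, foxtrot, golf, hotel]
i=0: L=foxtrot R=foxtrot -> agree -> foxtrot
i=1: L=alpha R=alpha -> agree -> alpha
i=2: L=alpha, R=echo=BASE -> take LEFT -> alpha
i=3: L=echo=BASE, R=golf -> take RIGHT -> golf
i=4: L=hotel=BASE, R=charlie -> take RIGHT -> charlie
i=5: L=delta=BASE, R=foxtrot -> take RIGHT -> foxtrot
i=6: L=echo, R=golf=BASE -> take LEFT -> echo
i=7: L=hotel R=hotel -> agree -> hotel

Answer: foxtrot
alpha
alpha
golf
charlie
foxtrot
echo
hotel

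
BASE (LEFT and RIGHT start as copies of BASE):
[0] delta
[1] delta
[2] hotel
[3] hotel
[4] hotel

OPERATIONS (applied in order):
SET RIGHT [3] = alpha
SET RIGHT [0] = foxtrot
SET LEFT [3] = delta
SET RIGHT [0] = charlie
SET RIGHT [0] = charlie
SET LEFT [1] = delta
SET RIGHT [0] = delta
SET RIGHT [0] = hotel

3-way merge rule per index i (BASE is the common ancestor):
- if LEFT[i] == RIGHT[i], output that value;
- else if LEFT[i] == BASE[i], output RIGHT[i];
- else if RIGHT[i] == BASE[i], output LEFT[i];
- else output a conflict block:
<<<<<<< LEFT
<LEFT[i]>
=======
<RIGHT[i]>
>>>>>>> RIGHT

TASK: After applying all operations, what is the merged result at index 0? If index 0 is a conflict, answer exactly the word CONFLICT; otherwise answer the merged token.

Final LEFT:  [delta, delta, hotel, delta, hotel]
Final RIGHT: [hotel, delta, hotel, alpha, hotel]
i=0: L=delta=BASE, R=hotel -> take RIGHT -> hotel
i=1: L=delta R=delta -> agree -> delta
i=2: L=hotel R=hotel -> agree -> hotel
i=3: BASE=hotel L=delta R=alpha all differ -> CONFLICT
i=4: L=hotel R=hotel -> agree -> hotel
Index 0 -> hotel

Answer: hotel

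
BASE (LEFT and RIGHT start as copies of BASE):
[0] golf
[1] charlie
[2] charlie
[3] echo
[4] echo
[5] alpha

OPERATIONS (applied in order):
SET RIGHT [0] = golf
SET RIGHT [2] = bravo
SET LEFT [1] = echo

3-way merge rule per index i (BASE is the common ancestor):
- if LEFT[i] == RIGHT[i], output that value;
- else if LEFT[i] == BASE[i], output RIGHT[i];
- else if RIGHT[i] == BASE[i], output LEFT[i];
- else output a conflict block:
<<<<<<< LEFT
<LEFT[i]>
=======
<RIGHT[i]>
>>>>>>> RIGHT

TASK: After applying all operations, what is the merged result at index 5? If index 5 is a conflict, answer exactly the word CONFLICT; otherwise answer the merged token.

Answer: alpha

Derivation:
Final LEFT:  [golf, echo, charlie, echo, echo, alpha]
Final RIGHT: [golf, charlie, bravo, echo, echo, alpha]
i=0: L=golf R=golf -> agree -> golf
i=1: L=echo, R=charlie=BASE -> take LEFT -> echo
i=2: L=charlie=BASE, R=bravo -> take RIGHT -> bravo
i=3: L=echo R=echo -> agree -> echo
i=4: L=echo R=echo -> agree -> echo
i=5: L=alpha R=alpha -> agree -> alpha
Index 5 -> alpha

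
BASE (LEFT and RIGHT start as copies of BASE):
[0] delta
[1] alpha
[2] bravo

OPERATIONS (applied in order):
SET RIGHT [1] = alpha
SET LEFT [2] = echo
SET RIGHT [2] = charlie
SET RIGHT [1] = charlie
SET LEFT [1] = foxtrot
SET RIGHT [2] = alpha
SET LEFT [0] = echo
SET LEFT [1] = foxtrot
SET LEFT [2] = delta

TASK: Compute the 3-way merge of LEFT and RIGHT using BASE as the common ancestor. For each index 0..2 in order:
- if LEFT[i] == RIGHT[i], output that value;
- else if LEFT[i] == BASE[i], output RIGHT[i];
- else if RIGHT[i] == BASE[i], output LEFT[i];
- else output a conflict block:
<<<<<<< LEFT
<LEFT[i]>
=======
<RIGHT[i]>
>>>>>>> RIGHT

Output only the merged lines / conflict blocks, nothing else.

Answer: echo
<<<<<<< LEFT
foxtrot
=======
charlie
>>>>>>> RIGHT
<<<<<<< LEFT
delta
=======
alpha
>>>>>>> RIGHT

Derivation:
Final LEFT:  [echo, foxtrot, delta]
Final RIGHT: [delta, charlie, alpha]
i=0: L=echo, R=delta=BASE -> take LEFT -> echo
i=1: BASE=alpha L=foxtrot R=charlie all differ -> CONFLICT
i=2: BASE=bravo L=delta R=alpha all differ -> CONFLICT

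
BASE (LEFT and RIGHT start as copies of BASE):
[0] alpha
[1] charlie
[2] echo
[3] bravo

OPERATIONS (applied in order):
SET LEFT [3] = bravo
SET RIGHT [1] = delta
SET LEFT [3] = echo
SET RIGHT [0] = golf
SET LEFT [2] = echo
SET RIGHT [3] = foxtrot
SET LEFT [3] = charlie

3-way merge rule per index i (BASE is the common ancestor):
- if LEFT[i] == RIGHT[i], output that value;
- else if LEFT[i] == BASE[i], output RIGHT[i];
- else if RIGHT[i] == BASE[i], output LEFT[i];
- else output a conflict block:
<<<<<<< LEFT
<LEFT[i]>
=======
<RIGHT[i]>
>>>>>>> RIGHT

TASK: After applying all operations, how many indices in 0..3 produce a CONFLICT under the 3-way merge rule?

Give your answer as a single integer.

Final LEFT:  [alpha, charlie, echo, charlie]
Final RIGHT: [golf, delta, echo, foxtrot]
i=0: L=alpha=BASE, R=golf -> take RIGHT -> golf
i=1: L=charlie=BASE, R=delta -> take RIGHT -> delta
i=2: L=echo R=echo -> agree -> echo
i=3: BASE=bravo L=charlie R=foxtrot all differ -> CONFLICT
Conflict count: 1

Answer: 1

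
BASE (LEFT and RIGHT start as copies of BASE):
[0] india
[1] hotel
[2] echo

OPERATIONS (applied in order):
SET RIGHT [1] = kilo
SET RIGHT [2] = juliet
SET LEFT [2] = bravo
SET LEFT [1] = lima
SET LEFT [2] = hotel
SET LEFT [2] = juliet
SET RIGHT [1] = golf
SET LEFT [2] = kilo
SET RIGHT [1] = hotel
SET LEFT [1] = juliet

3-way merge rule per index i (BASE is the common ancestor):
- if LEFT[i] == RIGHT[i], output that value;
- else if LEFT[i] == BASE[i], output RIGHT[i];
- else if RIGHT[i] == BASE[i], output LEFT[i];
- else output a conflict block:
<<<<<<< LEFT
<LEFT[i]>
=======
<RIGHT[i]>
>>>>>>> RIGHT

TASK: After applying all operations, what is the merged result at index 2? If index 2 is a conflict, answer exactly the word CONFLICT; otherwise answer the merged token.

Final LEFT:  [india, juliet, kilo]
Final RIGHT: [india, hotel, juliet]
i=0: L=india R=india -> agree -> india
i=1: L=juliet, R=hotel=BASE -> take LEFT -> juliet
i=2: BASE=echo L=kilo R=juliet all differ -> CONFLICT
Index 2 -> CONFLICT

Answer: CONFLICT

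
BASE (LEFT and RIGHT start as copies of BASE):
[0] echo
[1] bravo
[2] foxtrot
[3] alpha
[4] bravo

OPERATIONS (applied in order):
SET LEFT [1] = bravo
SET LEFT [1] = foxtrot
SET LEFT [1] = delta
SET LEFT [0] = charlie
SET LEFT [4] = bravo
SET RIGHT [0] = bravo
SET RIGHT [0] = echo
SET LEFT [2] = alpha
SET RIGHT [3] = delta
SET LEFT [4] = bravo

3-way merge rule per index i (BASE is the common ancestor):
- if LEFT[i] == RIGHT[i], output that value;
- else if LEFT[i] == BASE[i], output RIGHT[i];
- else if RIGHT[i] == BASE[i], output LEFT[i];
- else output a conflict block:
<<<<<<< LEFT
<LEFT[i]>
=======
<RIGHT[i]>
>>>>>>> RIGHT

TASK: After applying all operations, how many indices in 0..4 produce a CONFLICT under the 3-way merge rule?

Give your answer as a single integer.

Answer: 0

Derivation:
Final LEFT:  [charlie, delta, alpha, alpha, bravo]
Final RIGHT: [echo, bravo, foxtrot, delta, bravo]
i=0: L=charlie, R=echo=BASE -> take LEFT -> charlie
i=1: L=delta, R=bravo=BASE -> take LEFT -> delta
i=2: L=alpha, R=foxtrot=BASE -> take LEFT -> alpha
i=3: L=alpha=BASE, R=delta -> take RIGHT -> delta
i=4: L=bravo R=bravo -> agree -> bravo
Conflict count: 0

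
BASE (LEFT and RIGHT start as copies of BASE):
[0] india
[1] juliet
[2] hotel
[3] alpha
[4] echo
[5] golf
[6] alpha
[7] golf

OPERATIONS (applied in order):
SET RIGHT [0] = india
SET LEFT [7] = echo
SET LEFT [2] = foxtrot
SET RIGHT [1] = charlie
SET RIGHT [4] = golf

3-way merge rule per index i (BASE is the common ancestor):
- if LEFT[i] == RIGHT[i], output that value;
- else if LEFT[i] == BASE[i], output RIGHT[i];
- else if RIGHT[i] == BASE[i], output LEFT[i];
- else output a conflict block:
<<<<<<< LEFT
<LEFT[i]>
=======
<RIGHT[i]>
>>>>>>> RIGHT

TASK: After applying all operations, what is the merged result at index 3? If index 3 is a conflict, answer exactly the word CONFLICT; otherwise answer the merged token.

Answer: alpha

Derivation:
Final LEFT:  [india, juliet, foxtrot, alpha, echo, golf, alpha, echo]
Final RIGHT: [india, charlie, hotel, alpha, golf, golf, alpha, golf]
i=0: L=india R=india -> agree -> india
i=1: L=juliet=BASE, R=charlie -> take RIGHT -> charlie
i=2: L=foxtrot, R=hotel=BASE -> take LEFT -> foxtrot
i=3: L=alpha R=alpha -> agree -> alpha
i=4: L=echo=BASE, R=golf -> take RIGHT -> golf
i=5: L=golf R=golf -> agree -> golf
i=6: L=alpha R=alpha -> agree -> alpha
i=7: L=echo, R=golf=BASE -> take LEFT -> echo
Index 3 -> alpha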